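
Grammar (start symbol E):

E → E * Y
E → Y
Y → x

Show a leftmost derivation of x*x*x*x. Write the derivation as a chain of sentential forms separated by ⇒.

E ⇒ E*Y   [E → E * Y]
E*Y ⇒ E*Y*Y   [E → E * Y]
E*Y*Y ⇒ E*Y*Y*Y   [E → E * Y]
E*Y*Y*Y ⇒ Y*Y*Y*Y   [E → Y]
Y*Y*Y*Y ⇒ x*Y*Y*Y   [Y → x]
x*Y*Y*Y ⇒ x*x*Y*Y   [Y → x]
x*x*Y*Y ⇒ x*x*x*Y   [Y → x]
x*x*x*Y ⇒ x*x*x*x   [Y → x]

E ⇒ E*Y ⇒ E*Y*Y ⇒ E*Y*Y*Y ⇒ Y*Y*Y*Y ⇒ x*Y*Y*Y ⇒ x*x*Y*Y ⇒ x*x*x*Y ⇒ x*x*x*x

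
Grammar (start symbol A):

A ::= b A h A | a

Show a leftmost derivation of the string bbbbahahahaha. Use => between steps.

A => bAhA   [A ::= b A h A]
bAhA => bbAhAhA   [A ::= b A h A]
bbAhAhA => bbbAhAhAhA   [A ::= b A h A]
bbbAhAhAhA => bbbbAhAhAhAhA   [A ::= b A h A]
bbbbAhAhAhAhA => bbbbahAhAhAhA   [A ::= a]
bbbbahAhAhAhA => bbbbahahAhAhA   [A ::= a]
bbbbahahAhAhA => bbbbahahahAhA   [A ::= a]
bbbbahahahAhA => bbbbahahahahA   [A ::= a]
bbbbahahahahA => bbbbahahahaha   [A ::= a]

A => bAhA => bbAhAhA => bbbAhAhAhA => bbbbAhAhAhAhA => bbbbahAhAhAhA => bbbbahahAhAhA => bbbbahahahAhA => bbbbahahahahA => bbbbahahahaha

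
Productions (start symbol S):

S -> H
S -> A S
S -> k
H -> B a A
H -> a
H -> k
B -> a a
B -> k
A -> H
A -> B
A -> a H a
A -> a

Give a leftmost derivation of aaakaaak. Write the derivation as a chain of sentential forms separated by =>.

S => AS   [S -> A S]
AS => BS   [A -> B]
BS => aaS   [B -> a a]
aaS => aaAS   [S -> A S]
aaAS => aaaHaS   [A -> a H a]
aaaHaS => aaaBaAaS   [H -> B a A]
aaaBaAaS => aaakaAaS   [B -> k]
aaakaAaS => aaakaHaS   [A -> H]
aaakaHaS => aaakaaaS   [H -> a]
aaakaaaS => aaakaaak   [S -> k]

S => AS => BS => aaS => aaAS => aaaHaS => aaaBaAaS => aaakaAaS => aaakaHaS => aaakaaaS => aaakaaak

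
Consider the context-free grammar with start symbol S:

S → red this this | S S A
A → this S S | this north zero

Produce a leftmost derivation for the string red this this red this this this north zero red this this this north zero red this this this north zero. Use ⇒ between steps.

S ⇒ S S A ⇒ S S A S A ⇒ S S A S A S A ⇒ red this this S A S A S A ⇒ red this this red this this A S A S A ⇒ red this this red this this this north zero S A S A ⇒ red this this red this this this north zero red this this A S A ⇒ red this this red this this this north zero red this this this north zero S A ⇒ red this this red this this this north zero red this this this north zero red this this A ⇒ red this this red this this this north zero red this this this north zero red this this this north zero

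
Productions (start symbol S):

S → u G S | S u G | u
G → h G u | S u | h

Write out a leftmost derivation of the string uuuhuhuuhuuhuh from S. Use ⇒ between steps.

S ⇒ SuG   [S → S u G]
SuG ⇒ uGSuG   [S → u G S]
uGSuG ⇒ uSuSuG   [G → S u]
uSuSuG ⇒ uSuGuSuG   [S → S u G]
uSuGuSuG ⇒ uSuGuGuSuG   [S → S u G]
uSuGuGuSuG ⇒ uuuGuGuSuG   [S → u]
uuuGuGuSuG ⇒ uuuhuGuSuG   [G → h]
uuuhuGuSuG ⇒ uuuhuhuSuG   [G → h]
uuuhuhuSuG ⇒ uuuhuhuSuGuG   [S → S u G]
uuuhuhuSuGuG ⇒ uuuhuhuuGSuGuG   [S → u G S]
uuuhuhuuGSuGuG ⇒ uuuhuhuuhSuGuG   [G → h]
uuuhuhuuhSuGuG ⇒ uuuhuhuuhuuGuG   [S → u]
uuuhuhuuhuuGuG ⇒ uuuhuhuuhuuhuG   [G → h]
uuuhuhuuhuuhuG ⇒ uuuhuhuuhuuhuh   [G → h]

S ⇒ SuG ⇒ uGSuG ⇒ uSuSuG ⇒ uSuGuSuG ⇒ uSuGuGuSuG ⇒ uuuGuGuSuG ⇒ uuuhuGuSuG ⇒ uuuhuhuSuG ⇒ uuuhuhuSuGuG ⇒ uuuhuhuuGSuGuG ⇒ uuuhuhuuhSuGuG ⇒ uuuhuhuuhuuGuG ⇒ uuuhuhuuhuuhuG ⇒ uuuhuhuuhuuhuh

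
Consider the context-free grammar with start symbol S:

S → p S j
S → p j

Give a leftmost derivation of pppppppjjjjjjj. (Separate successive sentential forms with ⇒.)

S⇒pSj⇒ppSjj⇒pppSjjj⇒ppppSjjjj⇒pppppSjjjjj⇒ppppppSjjjjjj⇒pppppppjjjjjjj

S ⇒ pSj   [S → p S j]
pSj ⇒ ppSjj   [S → p S j]
ppSjj ⇒ pppSjjj   [S → p S j]
pppSjjj ⇒ ppppSjjjj   [S → p S j]
ppppSjjjj ⇒ pppppSjjjjj   [S → p S j]
pppppSjjjjj ⇒ ppppppSjjjjjj   [S → p S j]
ppppppSjjjjjj ⇒ pppppppjjjjjjj   [S → p j]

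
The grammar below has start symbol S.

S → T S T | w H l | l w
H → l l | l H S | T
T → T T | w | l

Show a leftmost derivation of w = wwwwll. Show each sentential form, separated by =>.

S=>wHl=>wTl=>wTTl=>wwTl=>wwTTl=>wwTTTl=>wwwTTl=>wwwwTl=>wwwwll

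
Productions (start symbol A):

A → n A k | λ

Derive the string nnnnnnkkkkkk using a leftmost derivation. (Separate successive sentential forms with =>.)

A => nAk => nnAkk => nnnAkkk => nnnnAkkkk => nnnnnAkkkkk => nnnnnnAkkkkkk => nnnnnnkkkkkk

A => nAk   [A → n A k]
nAk => nnAkk   [A → n A k]
nnAkk => nnnAkkk   [A → n A k]
nnnAkkk => nnnnAkkkk   [A → n A k]
nnnnAkkkk => nnnnnAkkkkk   [A → n A k]
nnnnnAkkkkk => nnnnnnAkkkkkk   [A → n A k]
nnnnnnAkkkkkk => nnnnnnkkkkkk   [A → λ]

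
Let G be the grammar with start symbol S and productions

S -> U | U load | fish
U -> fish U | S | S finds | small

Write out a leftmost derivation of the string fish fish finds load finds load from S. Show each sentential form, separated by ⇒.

S ⇒ U load   [S -> U load]
U load ⇒ S finds load   [U -> S finds]
S finds load ⇒ U load finds load   [S -> U load]
U load finds load ⇒ fish U load finds load   [U -> fish U]
fish U load finds load ⇒ fish S finds load finds load   [U -> S finds]
fish S finds load finds load ⇒ fish fish finds load finds load   [S -> fish]

S ⇒ U load ⇒ S finds load ⇒ U load finds load ⇒ fish U load finds load ⇒ fish S finds load finds load ⇒ fish fish finds load finds load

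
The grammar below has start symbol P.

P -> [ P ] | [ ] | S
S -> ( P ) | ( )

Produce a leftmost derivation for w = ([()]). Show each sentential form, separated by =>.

P=>S=>(P)=>([P])=>([S])=>([()])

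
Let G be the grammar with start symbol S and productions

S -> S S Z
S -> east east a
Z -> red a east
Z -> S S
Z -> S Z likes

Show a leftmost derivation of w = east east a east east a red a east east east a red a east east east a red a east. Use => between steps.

S => S S Z => S S Z S Z => S S Z S Z S Z => east east a S Z S Z S Z => east east a east east a Z S Z S Z => east east a east east a red a east S Z S Z => east east a east east a red a east east east a Z S Z => east east a east east a red a east east east a red a east S Z => east east a east east a red a east east east a red a east east east a Z => east east a east east a red a east east east a red a east east east a red a east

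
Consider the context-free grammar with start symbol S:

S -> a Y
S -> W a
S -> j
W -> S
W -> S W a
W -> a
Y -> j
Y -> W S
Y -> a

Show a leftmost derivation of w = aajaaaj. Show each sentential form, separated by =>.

S=>aY=>aWS=>aSS=>aaYS=>aaWSS=>aaSSS=>aaWaSS=>aaSaSS=>aajaSS=>aajaaYS=>aajaaaS=>aajaaaj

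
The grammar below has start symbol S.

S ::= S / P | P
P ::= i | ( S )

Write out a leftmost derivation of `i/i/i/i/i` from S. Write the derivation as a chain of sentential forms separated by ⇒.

S⇒S/P⇒S/P/P⇒S/P/P/P⇒S/P/P/P/P⇒P/P/P/P/P⇒i/P/P/P/P⇒i/i/P/P/P⇒i/i/i/P/P⇒i/i/i/i/P⇒i/i/i/i/i

S ⇒ S/P   [S ::= S / P]
S/P ⇒ S/P/P   [S ::= S / P]
S/P/P ⇒ S/P/P/P   [S ::= S / P]
S/P/P/P ⇒ S/P/P/P/P   [S ::= S / P]
S/P/P/P/P ⇒ P/P/P/P/P   [S ::= P]
P/P/P/P/P ⇒ i/P/P/P/P   [P ::= i]
i/P/P/P/P ⇒ i/i/P/P/P   [P ::= i]
i/i/P/P/P ⇒ i/i/i/P/P   [P ::= i]
i/i/i/P/P ⇒ i/i/i/i/P   [P ::= i]
i/i/i/i/P ⇒ i/i/i/i/i   [P ::= i]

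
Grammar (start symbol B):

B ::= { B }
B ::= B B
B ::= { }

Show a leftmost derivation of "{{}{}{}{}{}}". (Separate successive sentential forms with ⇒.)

B ⇒ {B} ⇒ {BB} ⇒ {BBB} ⇒ {BBBB} ⇒ {BBBBB} ⇒ {{}BBBB} ⇒ {{}{}BBB} ⇒ {{}{}{}BB} ⇒ {{}{}{}{}B} ⇒ {{}{}{}{}{}}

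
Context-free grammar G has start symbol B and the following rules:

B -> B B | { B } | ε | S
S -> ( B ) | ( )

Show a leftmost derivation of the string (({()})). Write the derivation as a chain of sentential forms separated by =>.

B => S   [B -> S]
S => (B)   [S -> ( B )]
(B) => (S)   [B -> S]
(S) => ((B))   [S -> ( B )]
((B)) => (({B}))   [B -> { B }]
(({B})) => (({S}))   [B -> S]
(({S})) => (({(B)}))   [S -> ( B )]
(({(B)})) => (({()}))   [B -> ε]

B => S => (B) => (S) => ((B)) => (({B})) => (({S})) => (({(B)})) => (({()}))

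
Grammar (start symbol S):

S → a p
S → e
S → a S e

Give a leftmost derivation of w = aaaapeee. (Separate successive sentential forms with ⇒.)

S ⇒ aSe ⇒ aaSee ⇒ aaaSeee ⇒ aaaapeee

S ⇒ aSe   [S → a S e]
aSe ⇒ aaSee   [S → a S e]
aaSee ⇒ aaaSeee   [S → a S e]
aaaSeee ⇒ aaaapeee   [S → a p]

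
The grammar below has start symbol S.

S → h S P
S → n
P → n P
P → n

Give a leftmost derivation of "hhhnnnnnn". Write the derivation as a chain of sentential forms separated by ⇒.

S ⇒ hSP   [S → h S P]
hSP ⇒ hhSPP   [S → h S P]
hhSPP ⇒ hhhSPPP   [S → h S P]
hhhSPPP ⇒ hhhnPPP   [S → n]
hhhnPPP ⇒ hhhnnPP   [P → n]
hhhnnPP ⇒ hhhnnnPP   [P → n P]
hhhnnnPP ⇒ hhhnnnnP   [P → n]
hhhnnnnP ⇒ hhhnnnnnP   [P → n P]
hhhnnnnnP ⇒ hhhnnnnnn   [P → n]

S⇒hSP⇒hhSPP⇒hhhSPPP⇒hhhnPPP⇒hhhnnPP⇒hhhnnnPP⇒hhhnnnnP⇒hhhnnnnnP⇒hhhnnnnnn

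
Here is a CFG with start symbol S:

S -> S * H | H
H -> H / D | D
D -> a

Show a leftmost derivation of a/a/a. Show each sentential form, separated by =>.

S=>H=>H/D=>H/D/D=>D/D/D=>a/D/D=>a/a/D=>a/a/a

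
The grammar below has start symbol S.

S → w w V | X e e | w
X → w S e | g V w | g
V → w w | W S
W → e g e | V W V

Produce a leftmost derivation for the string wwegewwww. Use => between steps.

S=>wwV=>wwWS=>wwegeS=>wwegewwV=>wwegewwww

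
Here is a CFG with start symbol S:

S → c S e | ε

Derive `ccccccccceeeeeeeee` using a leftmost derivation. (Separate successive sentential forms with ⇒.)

S ⇒ cSe ⇒ ccSee ⇒ cccSeee ⇒ ccccSeeee ⇒ cccccSeeeee ⇒ ccccccSeeeeee ⇒ cccccccSeeeeeee ⇒ ccccccccSeeeeeeee ⇒ cccccccccSeeeeeeeee ⇒ ccccccccceeeeeeeee

S ⇒ cSe   [S → c S e]
cSe ⇒ ccSee   [S → c S e]
ccSee ⇒ cccSeee   [S → c S e]
cccSeee ⇒ ccccSeeee   [S → c S e]
ccccSeeee ⇒ cccccSeeeee   [S → c S e]
cccccSeeeee ⇒ ccccccSeeeeee   [S → c S e]
ccccccSeeeeee ⇒ cccccccSeeeeeee   [S → c S e]
cccccccSeeeeeee ⇒ ccccccccSeeeeeeee   [S → c S e]
ccccccccSeeeeeeee ⇒ cccccccccSeeeeeeeee   [S → c S e]
cccccccccSeeeeeeeee ⇒ ccccccccceeeeeeeee   [S → ε]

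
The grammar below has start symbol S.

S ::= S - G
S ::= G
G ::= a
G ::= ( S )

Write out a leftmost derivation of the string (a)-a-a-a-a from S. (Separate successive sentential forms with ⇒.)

S ⇒ S-G   [S ::= S - G]
S-G ⇒ S-G-G   [S ::= S - G]
S-G-G ⇒ S-G-G-G   [S ::= S - G]
S-G-G-G ⇒ S-G-G-G-G   [S ::= S - G]
S-G-G-G-G ⇒ G-G-G-G-G   [S ::= G]
G-G-G-G-G ⇒ (S)-G-G-G-G   [G ::= ( S )]
(S)-G-G-G-G ⇒ (G)-G-G-G-G   [S ::= G]
(G)-G-G-G-G ⇒ (a)-G-G-G-G   [G ::= a]
(a)-G-G-G-G ⇒ (a)-a-G-G-G   [G ::= a]
(a)-a-G-G-G ⇒ (a)-a-a-G-G   [G ::= a]
(a)-a-a-G-G ⇒ (a)-a-a-a-G   [G ::= a]
(a)-a-a-a-G ⇒ (a)-a-a-a-a   [G ::= a]

S⇒S-G⇒S-G-G⇒S-G-G-G⇒S-G-G-G-G⇒G-G-G-G-G⇒(S)-G-G-G-G⇒(G)-G-G-G-G⇒(a)-G-G-G-G⇒(a)-a-G-G-G⇒(a)-a-a-G-G⇒(a)-a-a-a-G⇒(a)-a-a-a-a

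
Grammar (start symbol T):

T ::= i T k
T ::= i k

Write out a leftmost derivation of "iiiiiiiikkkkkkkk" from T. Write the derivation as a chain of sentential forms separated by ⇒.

T⇒iTk⇒iiTkk⇒iiiTkkk⇒iiiiTkkkk⇒iiiiiTkkkkk⇒iiiiiiTkkkkkk⇒iiiiiiiTkkkkkkk⇒iiiiiiiikkkkkkkk

T ⇒ iTk   [T ::= i T k]
iTk ⇒ iiTkk   [T ::= i T k]
iiTkk ⇒ iiiTkkk   [T ::= i T k]
iiiTkkk ⇒ iiiiTkkkk   [T ::= i T k]
iiiiTkkkk ⇒ iiiiiTkkkkk   [T ::= i T k]
iiiiiTkkkkk ⇒ iiiiiiTkkkkkk   [T ::= i T k]
iiiiiiTkkkkkk ⇒ iiiiiiiTkkkkkkk   [T ::= i T k]
iiiiiiiTkkkkkkk ⇒ iiiiiiiikkkkkkkk   [T ::= i k]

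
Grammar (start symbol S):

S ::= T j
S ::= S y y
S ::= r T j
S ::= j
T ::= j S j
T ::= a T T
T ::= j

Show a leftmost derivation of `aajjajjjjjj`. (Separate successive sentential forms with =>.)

S => Tj => aTTj => aaTTTj => aajTTj => aajjSjTj => aajjTjjTj => aajjaTTjjTj => aajjajTjjTj => aajjajjjjTj => aajjajjjjjj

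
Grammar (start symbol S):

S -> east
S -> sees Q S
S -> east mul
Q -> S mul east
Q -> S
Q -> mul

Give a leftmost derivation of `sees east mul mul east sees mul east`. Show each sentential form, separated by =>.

S => sees Q S => sees S mul east S => sees east mul mul east S => sees east mul mul east sees Q S => sees east mul mul east sees mul S => sees east mul mul east sees mul east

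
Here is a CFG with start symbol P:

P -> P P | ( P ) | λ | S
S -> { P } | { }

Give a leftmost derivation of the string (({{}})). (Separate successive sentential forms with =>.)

P=>(P)=>((P))=>((S))=>(({P}))=>(({S}))=>(({{}}))

P => (P)   [P -> ( P )]
(P) => ((P))   [P -> ( P )]
((P)) => ((S))   [P -> S]
((S)) => (({P}))   [S -> { P }]
(({P})) => (({S}))   [P -> S]
(({S})) => (({{}}))   [S -> { }]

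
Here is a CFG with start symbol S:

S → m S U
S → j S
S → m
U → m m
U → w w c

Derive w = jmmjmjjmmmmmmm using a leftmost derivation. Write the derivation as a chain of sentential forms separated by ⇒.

S ⇒ jS   [S → j S]
jS ⇒ jmSU   [S → m S U]
jmSU ⇒ jmmSUU   [S → m S U]
jmmSUU ⇒ jmmjSUU   [S → j S]
jmmjSUU ⇒ jmmjmSUUU   [S → m S U]
jmmjmSUUU ⇒ jmmjmjSUUU   [S → j S]
jmmjmjSUUU ⇒ jmmjmjjSUUU   [S → j S]
jmmjmjjSUUU ⇒ jmmjmjjmUUU   [S → m]
jmmjmjjmUUU ⇒ jmmjmjjmmmUU   [U → m m]
jmmjmjjmmmUU ⇒ jmmjmjjmmmmmU   [U → m m]
jmmjmjjmmmmmU ⇒ jmmjmjjmmmmmmm   [U → m m]

S ⇒ jS ⇒ jmSU ⇒ jmmSUU ⇒ jmmjSUU ⇒ jmmjmSUUU ⇒ jmmjmjSUUU ⇒ jmmjmjjSUUU ⇒ jmmjmjjmUUU ⇒ jmmjmjjmmmUU ⇒ jmmjmjjmmmmmU ⇒ jmmjmjjmmmmmmm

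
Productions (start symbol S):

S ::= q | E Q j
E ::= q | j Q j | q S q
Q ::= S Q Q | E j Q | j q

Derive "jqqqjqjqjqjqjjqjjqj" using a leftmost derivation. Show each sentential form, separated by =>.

S => EQj => jQjQj => jEjQjQj => jqSqjQjQj => jqEQjqjQjQj => jqqSqQjqjQjQj => jqqEQjqQjqjQjQj => jqqqQjqQjqjQjQj => jqqqjqjqQjqjQjQj => jqqqjqjqjqjqjQjQj => jqqqjqjqjqjqjjqjQj => jqqqjqjqjqjqjjqjjqj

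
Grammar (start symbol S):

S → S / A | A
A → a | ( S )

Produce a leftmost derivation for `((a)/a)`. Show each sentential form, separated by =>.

S => A   [S → A]
A => (S)   [A → ( S )]
(S) => (S/A)   [S → S / A]
(S/A) => (A/A)   [S → A]
(A/A) => ((S)/A)   [A → ( S )]
((S)/A) => ((A)/A)   [S → A]
((A)/A) => ((a)/A)   [A → a]
((a)/A) => ((a)/a)   [A → a]

S=>A=>(S)=>(S/A)=>(A/A)=>((S)/A)=>((A)/A)=>((a)/A)=>((a)/a)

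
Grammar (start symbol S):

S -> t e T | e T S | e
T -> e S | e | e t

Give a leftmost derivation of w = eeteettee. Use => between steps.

S => eTS => eeSS => eeteTS => eeteetS => eeteetteT => eeteettee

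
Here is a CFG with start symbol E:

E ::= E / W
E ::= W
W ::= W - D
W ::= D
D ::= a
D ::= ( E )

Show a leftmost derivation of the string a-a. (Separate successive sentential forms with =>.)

E=>W=>W-D=>D-D=>a-D=>a-a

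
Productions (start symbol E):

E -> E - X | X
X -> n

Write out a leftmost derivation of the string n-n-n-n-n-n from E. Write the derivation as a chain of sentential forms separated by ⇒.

E ⇒ E-X   [E -> E - X]
E-X ⇒ E-X-X   [E -> E - X]
E-X-X ⇒ E-X-X-X   [E -> E - X]
E-X-X-X ⇒ E-X-X-X-X   [E -> E - X]
E-X-X-X-X ⇒ E-X-X-X-X-X   [E -> E - X]
E-X-X-X-X-X ⇒ X-X-X-X-X-X   [E -> X]
X-X-X-X-X-X ⇒ n-X-X-X-X-X   [X -> n]
n-X-X-X-X-X ⇒ n-n-X-X-X-X   [X -> n]
n-n-X-X-X-X ⇒ n-n-n-X-X-X   [X -> n]
n-n-n-X-X-X ⇒ n-n-n-n-X-X   [X -> n]
n-n-n-n-X-X ⇒ n-n-n-n-n-X   [X -> n]
n-n-n-n-n-X ⇒ n-n-n-n-n-n   [X -> n]

E ⇒ E-X ⇒ E-X-X ⇒ E-X-X-X ⇒ E-X-X-X-X ⇒ E-X-X-X-X-X ⇒ X-X-X-X-X-X ⇒ n-X-X-X-X-X ⇒ n-n-X-X-X-X ⇒ n-n-n-X-X-X ⇒ n-n-n-n-X-X ⇒ n-n-n-n-n-X ⇒ n-n-n-n-n-n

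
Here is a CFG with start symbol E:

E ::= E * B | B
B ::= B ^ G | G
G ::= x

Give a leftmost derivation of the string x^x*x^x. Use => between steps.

E => E*B => B*B => B^G*B => G^G*B => x^G*B => x^x*B => x^x*B^G => x^x*G^G => x^x*x^G => x^x*x^x

E => E*B   [E ::= E * B]
E*B => B*B   [E ::= B]
B*B => B^G*B   [B ::= B ^ G]
B^G*B => G^G*B   [B ::= G]
G^G*B => x^G*B   [G ::= x]
x^G*B => x^x*B   [G ::= x]
x^x*B => x^x*B^G   [B ::= B ^ G]
x^x*B^G => x^x*G^G   [B ::= G]
x^x*G^G => x^x*x^G   [G ::= x]
x^x*x^G => x^x*x^x   [G ::= x]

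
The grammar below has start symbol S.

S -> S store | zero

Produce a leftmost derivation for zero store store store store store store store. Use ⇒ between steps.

S ⇒ S store ⇒ S store store ⇒ S store store store ⇒ S store store store store ⇒ S store store store store store ⇒ S store store store store store store ⇒ S store store store store store store store ⇒ zero store store store store store store store

S ⇒ S store   [S -> S store]
S store ⇒ S store store   [S -> S store]
S store store ⇒ S store store store   [S -> S store]
S store store store ⇒ S store store store store   [S -> S store]
S store store store store ⇒ S store store store store store   [S -> S store]
S store store store store store ⇒ S store store store store store store   [S -> S store]
S store store store store store store ⇒ S store store store store store store store   [S -> S store]
S store store store store store store store ⇒ zero store store store store store store store   [S -> zero]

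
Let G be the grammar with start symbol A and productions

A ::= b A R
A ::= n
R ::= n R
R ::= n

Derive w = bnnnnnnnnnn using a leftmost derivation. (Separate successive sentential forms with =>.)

A => bAR => bnR => bnnR => bnnnR => bnnnnR => bnnnnnR => bnnnnnnR => bnnnnnnnR => bnnnnnnnnR => bnnnnnnnnnR => bnnnnnnnnnn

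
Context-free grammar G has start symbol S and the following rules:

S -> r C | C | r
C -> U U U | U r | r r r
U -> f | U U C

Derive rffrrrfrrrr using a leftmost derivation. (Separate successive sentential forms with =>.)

S => rC => rUr => rUUCr => rUUCUCr => rfUCUCr => rffCUCr => rffrrrUCr => rffrrrfCr => rffrrrfrrrr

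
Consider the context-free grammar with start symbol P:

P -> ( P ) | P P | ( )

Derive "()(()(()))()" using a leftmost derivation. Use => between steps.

P => PP => ()P => ()PP => ()(P)P => ()(PP)P => ()(()P)P => ()(()(P))P => ()(()(()))P => ()(()(()))()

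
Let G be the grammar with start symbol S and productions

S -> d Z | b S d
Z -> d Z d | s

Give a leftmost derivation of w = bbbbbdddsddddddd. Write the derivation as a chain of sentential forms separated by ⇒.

S ⇒ bSd   [S -> b S d]
bSd ⇒ bbSdd   [S -> b S d]
bbSdd ⇒ bbbSddd   [S -> b S d]
bbbSddd ⇒ bbbbSdddd   [S -> b S d]
bbbbSdddd ⇒ bbbbbSddddd   [S -> b S d]
bbbbbSddddd ⇒ bbbbbdZddddd   [S -> d Z]
bbbbbdZddddd ⇒ bbbbbddZdddddd   [Z -> d Z d]
bbbbbddZdddddd ⇒ bbbbbdddZddddddd   [Z -> d Z d]
bbbbbdddZddddddd ⇒ bbbbbdddsddddddd   [Z -> s]

S ⇒ bSd ⇒ bbSdd ⇒ bbbSddd ⇒ bbbbSdddd ⇒ bbbbbSddddd ⇒ bbbbbdZddddd ⇒ bbbbbddZdddddd ⇒ bbbbbdddZddddddd ⇒ bbbbbdddsddddddd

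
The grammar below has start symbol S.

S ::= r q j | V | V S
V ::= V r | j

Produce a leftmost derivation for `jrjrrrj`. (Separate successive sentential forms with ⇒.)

S ⇒ VS ⇒ VrS ⇒ jrS ⇒ jrVS ⇒ jrVrS ⇒ jrVrrS ⇒ jrVrrrS ⇒ jrjrrrS ⇒ jrjrrrV ⇒ jrjrrrj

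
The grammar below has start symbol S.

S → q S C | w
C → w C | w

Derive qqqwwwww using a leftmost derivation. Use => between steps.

S=>qSC=>qqSCC=>qqqSCCC=>qqqwCCC=>qqqwwCCC=>qqqwwwCC=>qqqwwwwC=>qqqwwwww

S => qSC   [S → q S C]
qSC => qqSCC   [S → q S C]
qqSCC => qqqSCCC   [S → q S C]
qqqSCCC => qqqwCCC   [S → w]
qqqwCCC => qqqwwCCC   [C → w C]
qqqwwCCC => qqqwwwCC   [C → w]
qqqwwwCC => qqqwwwwC   [C → w]
qqqwwwwC => qqqwwwww   [C → w]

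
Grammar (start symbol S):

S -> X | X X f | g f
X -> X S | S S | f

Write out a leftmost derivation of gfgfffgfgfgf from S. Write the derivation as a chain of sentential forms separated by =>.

S=>X=>XS=>XSS=>SSSS=>XXfSSS=>SSXfSSS=>gfSXfSSS=>gfgfXfSSS=>gfgfffSSS=>gfgfffgfSS=>gfgfffgfgfS=>gfgfffgfgfgf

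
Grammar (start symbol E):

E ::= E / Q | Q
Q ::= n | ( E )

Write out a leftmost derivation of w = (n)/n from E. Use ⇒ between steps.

E ⇒ E/Q ⇒ Q/Q ⇒ (E)/Q ⇒ (Q)/Q ⇒ (n)/Q ⇒ (n)/n

E ⇒ E/Q   [E ::= E / Q]
E/Q ⇒ Q/Q   [E ::= Q]
Q/Q ⇒ (E)/Q   [Q ::= ( E )]
(E)/Q ⇒ (Q)/Q   [E ::= Q]
(Q)/Q ⇒ (n)/Q   [Q ::= n]
(n)/Q ⇒ (n)/n   [Q ::= n]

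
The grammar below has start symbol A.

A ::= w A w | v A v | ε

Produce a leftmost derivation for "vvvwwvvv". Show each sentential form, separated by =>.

A => vAv => vvAvv => vvvAvvv => vvvwAwvvv => vvvwwvvv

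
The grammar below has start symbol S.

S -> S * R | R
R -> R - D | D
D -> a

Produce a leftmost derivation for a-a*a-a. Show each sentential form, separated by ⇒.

S ⇒ S*R ⇒ R*R ⇒ R-D*R ⇒ D-D*R ⇒ a-D*R ⇒ a-a*R ⇒ a-a*R-D ⇒ a-a*D-D ⇒ a-a*a-D ⇒ a-a*a-a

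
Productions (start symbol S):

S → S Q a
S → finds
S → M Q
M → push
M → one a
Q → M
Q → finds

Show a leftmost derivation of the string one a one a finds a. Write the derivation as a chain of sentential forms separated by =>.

S => S Q a => M Q Q a => one a Q Q a => one a M Q a => one a one a Q a => one a one a finds a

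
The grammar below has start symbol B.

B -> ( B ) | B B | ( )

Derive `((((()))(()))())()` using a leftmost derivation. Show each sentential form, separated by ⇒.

B ⇒ BB ⇒ (B)B ⇒ (BB)B ⇒ ((B)B)B ⇒ ((BB)B)B ⇒ (((B)B)B)B ⇒ ((((B))B)B)B ⇒ ((((()))B)B)B ⇒ ((((()))(B))B)B ⇒ ((((()))(()))B)B ⇒ ((((()))(()))())B ⇒ ((((()))(()))())()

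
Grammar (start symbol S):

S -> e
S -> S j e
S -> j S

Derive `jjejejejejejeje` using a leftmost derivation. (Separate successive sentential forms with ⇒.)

S⇒Sje⇒Sjeje⇒Sjejeje⇒jSjejeje⇒jSjejejeje⇒jSjejejejeje⇒jSjejejejejeje⇒jjSjejejejejeje⇒jjejejejejejeje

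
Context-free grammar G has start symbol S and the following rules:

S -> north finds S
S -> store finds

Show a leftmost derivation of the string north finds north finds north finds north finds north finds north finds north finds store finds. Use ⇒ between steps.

S ⇒ north finds S ⇒ north finds north finds S ⇒ north finds north finds north finds S ⇒ north finds north finds north finds north finds S ⇒ north finds north finds north finds north finds north finds S ⇒ north finds north finds north finds north finds north finds north finds S ⇒ north finds north finds north finds north finds north finds north finds north finds S ⇒ north finds north finds north finds north finds north finds north finds north finds store finds

S ⇒ north finds S   [S -> north finds S]
north finds S ⇒ north finds north finds S   [S -> north finds S]
north finds north finds S ⇒ north finds north finds north finds S   [S -> north finds S]
north finds north finds north finds S ⇒ north finds north finds north finds north finds S   [S -> north finds S]
north finds north finds north finds north finds S ⇒ north finds north finds north finds north finds north finds S   [S -> north finds S]
north finds north finds north finds north finds north finds S ⇒ north finds north finds north finds north finds north finds north finds S   [S -> north finds S]
north finds north finds north finds north finds north finds north finds S ⇒ north finds north finds north finds north finds north finds north finds north finds S   [S -> north finds S]
north finds north finds north finds north finds north finds north finds north finds S ⇒ north finds north finds north finds north finds north finds north finds north finds store finds   [S -> store finds]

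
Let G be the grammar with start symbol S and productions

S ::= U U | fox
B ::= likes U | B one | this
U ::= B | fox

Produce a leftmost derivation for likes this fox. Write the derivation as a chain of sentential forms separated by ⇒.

S ⇒ U U ⇒ B U ⇒ likes U U ⇒ likes B U ⇒ likes this U ⇒ likes this fox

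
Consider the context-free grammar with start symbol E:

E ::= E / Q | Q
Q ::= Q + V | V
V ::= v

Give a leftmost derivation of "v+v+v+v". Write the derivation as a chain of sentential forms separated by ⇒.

E ⇒ Q ⇒ Q+V ⇒ Q+V+V ⇒ Q+V+V+V ⇒ V+V+V+V ⇒ v+V+V+V ⇒ v+v+V+V ⇒ v+v+v+V ⇒ v+v+v+v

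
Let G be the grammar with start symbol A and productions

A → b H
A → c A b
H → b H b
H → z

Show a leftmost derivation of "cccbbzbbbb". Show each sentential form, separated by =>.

A => cAb   [A → c A b]
cAb => ccAbb   [A → c A b]
ccAbb => cccAbbb   [A → c A b]
cccAbbb => cccbHbbb   [A → b H]
cccbHbbb => cccbbHbbbb   [H → b H b]
cccbbHbbbb => cccbbzbbbb   [H → z]

A => cAb => ccAbb => cccAbbb => cccbHbbb => cccbbHbbbb => cccbbzbbbb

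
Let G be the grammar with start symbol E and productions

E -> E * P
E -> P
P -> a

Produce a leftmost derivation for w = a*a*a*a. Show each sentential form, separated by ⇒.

E ⇒ E*P   [E -> E * P]
E*P ⇒ E*P*P   [E -> E * P]
E*P*P ⇒ E*P*P*P   [E -> E * P]
E*P*P*P ⇒ P*P*P*P   [E -> P]
P*P*P*P ⇒ a*P*P*P   [P -> a]
a*P*P*P ⇒ a*a*P*P   [P -> a]
a*a*P*P ⇒ a*a*a*P   [P -> a]
a*a*a*P ⇒ a*a*a*a   [P -> a]

E ⇒ E*P ⇒ E*P*P ⇒ E*P*P*P ⇒ P*P*P*P ⇒ a*P*P*P ⇒ a*a*P*P ⇒ a*a*a*P ⇒ a*a*a*a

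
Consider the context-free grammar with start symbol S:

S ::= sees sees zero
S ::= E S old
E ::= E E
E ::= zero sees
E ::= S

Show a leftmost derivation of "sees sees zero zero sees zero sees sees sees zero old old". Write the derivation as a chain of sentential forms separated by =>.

S => E S old => E E S old => S E S old => sees sees zero E S old => sees sees zero zero sees S old => sees sees zero zero sees E S old old => sees sees zero zero sees zero sees S old old => sees sees zero zero sees zero sees sees sees zero old old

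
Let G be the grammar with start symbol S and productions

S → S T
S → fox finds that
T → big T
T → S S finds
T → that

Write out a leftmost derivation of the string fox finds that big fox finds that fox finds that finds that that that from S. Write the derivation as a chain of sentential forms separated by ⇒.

S ⇒ S T ⇒ S T T ⇒ S T T T ⇒ S T T T T ⇒ fox finds that T T T T ⇒ fox finds that big T T T T ⇒ fox finds that big S S finds T T T ⇒ fox finds that big fox finds that S finds T T T ⇒ fox finds that big fox finds that fox finds that finds T T T ⇒ fox finds that big fox finds that fox finds that finds that T T ⇒ fox finds that big fox finds that fox finds that finds that that T ⇒ fox finds that big fox finds that fox finds that finds that that that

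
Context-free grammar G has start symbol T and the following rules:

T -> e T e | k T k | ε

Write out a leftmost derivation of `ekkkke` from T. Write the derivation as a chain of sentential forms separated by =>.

T => eTe   [T -> e T e]
eTe => ekTke   [T -> k T k]
ekTke => ekkTkke   [T -> k T k]
ekkTkke => ekkkke   [T -> ε]

T => eTe => ekTke => ekkTkke => ekkkke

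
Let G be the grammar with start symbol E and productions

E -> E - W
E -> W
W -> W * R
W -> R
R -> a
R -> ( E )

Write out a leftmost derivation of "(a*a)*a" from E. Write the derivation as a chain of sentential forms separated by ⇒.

E ⇒ W ⇒ W*R ⇒ R*R ⇒ (E)*R ⇒ (W)*R ⇒ (W*R)*R ⇒ (R*R)*R ⇒ (a*R)*R ⇒ (a*a)*R ⇒ (a*a)*a

E ⇒ W   [E -> W]
W ⇒ W*R   [W -> W * R]
W*R ⇒ R*R   [W -> R]
R*R ⇒ (E)*R   [R -> ( E )]
(E)*R ⇒ (W)*R   [E -> W]
(W)*R ⇒ (W*R)*R   [W -> W * R]
(W*R)*R ⇒ (R*R)*R   [W -> R]
(R*R)*R ⇒ (a*R)*R   [R -> a]
(a*R)*R ⇒ (a*a)*R   [R -> a]
(a*a)*R ⇒ (a*a)*a   [R -> a]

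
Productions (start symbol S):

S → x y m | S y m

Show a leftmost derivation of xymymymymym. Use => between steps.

S => Sym   [S → S y m]
Sym => Symym   [S → S y m]
Symym => Symymym   [S → S y m]
Symymym => Symymymym   [S → S y m]
Symymymym => xymymymymym   [S → x y m]

S => Sym => Symym => Symymym => Symymymym => xymymymymym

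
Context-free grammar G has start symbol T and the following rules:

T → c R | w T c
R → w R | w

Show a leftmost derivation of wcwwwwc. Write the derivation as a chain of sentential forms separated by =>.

T=>wTc=>wcRc=>wcwRc=>wcwwRc=>wcwwwRc=>wcwwwwc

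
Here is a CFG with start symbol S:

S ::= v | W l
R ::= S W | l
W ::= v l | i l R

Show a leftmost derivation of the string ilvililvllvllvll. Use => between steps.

S => Wl => ilRl => ilSWl => ilvWl => ilvilRl => ilvilSWl => ilvilWlWl => ilvililRlWl => ilvililSWlWl => ilvililWlWlWl => ilvililvllWlWl => ilvililvllvllWl => ilvililvllvllvll

S => Wl   [S ::= W l]
Wl => ilRl   [W ::= i l R]
ilRl => ilSWl   [R ::= S W]
ilSWl => ilvWl   [S ::= v]
ilvWl => ilvilRl   [W ::= i l R]
ilvilRl => ilvilSWl   [R ::= S W]
ilvilSWl => ilvilWlWl   [S ::= W l]
ilvilWlWl => ilvililRlWl   [W ::= i l R]
ilvililRlWl => ilvililSWlWl   [R ::= S W]
ilvililSWlWl => ilvililWlWlWl   [S ::= W l]
ilvililWlWlWl => ilvililvllWlWl   [W ::= v l]
ilvililvllWlWl => ilvililvllvllWl   [W ::= v l]
ilvililvllvllWl => ilvililvllvllvll   [W ::= v l]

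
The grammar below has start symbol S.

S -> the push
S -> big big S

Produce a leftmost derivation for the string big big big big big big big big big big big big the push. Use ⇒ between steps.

S ⇒ big big S ⇒ big big big big S ⇒ big big big big big big S ⇒ big big big big big big big big S ⇒ big big big big big big big big big big S ⇒ big big big big big big big big big big big big S ⇒ big big big big big big big big big big big big the push

S ⇒ big big S   [S -> big big S]
big big S ⇒ big big big big S   [S -> big big S]
big big big big S ⇒ big big big big big big S   [S -> big big S]
big big big big big big S ⇒ big big big big big big big big S   [S -> big big S]
big big big big big big big big S ⇒ big big big big big big big big big big S   [S -> big big S]
big big big big big big big big big big S ⇒ big big big big big big big big big big big big S   [S -> big big S]
big big big big big big big big big big big big S ⇒ big big big big big big big big big big big big the push   [S -> the push]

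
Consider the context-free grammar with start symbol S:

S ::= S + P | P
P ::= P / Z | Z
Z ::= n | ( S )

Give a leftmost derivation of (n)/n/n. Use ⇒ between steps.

S ⇒ P   [S ::= P]
P ⇒ P/Z   [P ::= P / Z]
P/Z ⇒ P/Z/Z   [P ::= P / Z]
P/Z/Z ⇒ Z/Z/Z   [P ::= Z]
Z/Z/Z ⇒ (S)/Z/Z   [Z ::= ( S )]
(S)/Z/Z ⇒ (P)/Z/Z   [S ::= P]
(P)/Z/Z ⇒ (Z)/Z/Z   [P ::= Z]
(Z)/Z/Z ⇒ (n)/Z/Z   [Z ::= n]
(n)/Z/Z ⇒ (n)/n/Z   [Z ::= n]
(n)/n/Z ⇒ (n)/n/n   [Z ::= n]

S⇒P⇒P/Z⇒P/Z/Z⇒Z/Z/Z⇒(S)/Z/Z⇒(P)/Z/Z⇒(Z)/Z/Z⇒(n)/Z/Z⇒(n)/n/Z⇒(n)/n/n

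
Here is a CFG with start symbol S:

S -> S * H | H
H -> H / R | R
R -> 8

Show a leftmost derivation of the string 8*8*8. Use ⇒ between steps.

S ⇒ S*H ⇒ S*H*H ⇒ H*H*H ⇒ R*H*H ⇒ 8*H*H ⇒ 8*R*H ⇒ 8*8*H ⇒ 8*8*R ⇒ 8*8*8

S ⇒ S*H   [S -> S * H]
S*H ⇒ S*H*H   [S -> S * H]
S*H*H ⇒ H*H*H   [S -> H]
H*H*H ⇒ R*H*H   [H -> R]
R*H*H ⇒ 8*H*H   [R -> 8]
8*H*H ⇒ 8*R*H   [H -> R]
8*R*H ⇒ 8*8*H   [R -> 8]
8*8*H ⇒ 8*8*R   [H -> R]
8*8*R ⇒ 8*8*8   [R -> 8]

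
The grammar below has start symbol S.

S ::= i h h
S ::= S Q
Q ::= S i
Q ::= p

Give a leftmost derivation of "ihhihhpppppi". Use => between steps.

S => SQ   [S ::= S Q]
SQ => ihhQ   [S ::= i h h]
ihhQ => ihhSi   [Q ::= S i]
ihhSi => ihhSQi   [S ::= S Q]
ihhSQi => ihhSQQi   [S ::= S Q]
ihhSQQi => ihhSQQQi   [S ::= S Q]
ihhSQQQi => ihhSQQQQi   [S ::= S Q]
ihhSQQQQi => ihhSQQQQQi   [S ::= S Q]
ihhSQQQQQi => ihhihhQQQQQi   [S ::= i h h]
ihhihhQQQQQi => ihhihhpQQQQi   [Q ::= p]
ihhihhpQQQQi => ihhihhppQQQi   [Q ::= p]
ihhihhppQQQi => ihhihhpppQQi   [Q ::= p]
ihhihhpppQQi => ihhihhppppQi   [Q ::= p]
ihhihhppppQi => ihhihhpppppi   [Q ::= p]

S=>SQ=>ihhQ=>ihhSi=>ihhSQi=>ihhSQQi=>ihhSQQQi=>ihhSQQQQi=>ihhSQQQQQi=>ihhihhQQQQQi=>ihhihhpQQQQi=>ihhihhppQQQi=>ihhihhpppQQi=>ihhihhppppQi=>ihhihhpppppi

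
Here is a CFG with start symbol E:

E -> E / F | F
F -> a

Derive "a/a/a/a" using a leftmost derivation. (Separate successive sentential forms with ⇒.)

E ⇒ E/F ⇒ E/F/F ⇒ E/F/F/F ⇒ F/F/F/F ⇒ a/F/F/F ⇒ a/a/F/F ⇒ a/a/a/F ⇒ a/a/a/a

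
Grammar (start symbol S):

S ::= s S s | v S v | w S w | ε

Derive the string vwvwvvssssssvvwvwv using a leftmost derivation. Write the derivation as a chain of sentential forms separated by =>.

S=>vSv=>vwSwv=>vwvSvwv=>vwvwSwvwv=>vwvwvSvwvwv=>vwvwvvSvvwvwv=>vwvwvvsSsvvwvwv=>vwvwvvssSssvvwvwv=>vwvwvvsssSsssvvwvwv=>vwvwvvssssssvvwvwv

S => vSv   [S ::= v S v]
vSv => vwSwv   [S ::= w S w]
vwSwv => vwvSvwv   [S ::= v S v]
vwvSvwv => vwvwSwvwv   [S ::= w S w]
vwvwSwvwv => vwvwvSvwvwv   [S ::= v S v]
vwvwvSvwvwv => vwvwvvSvvwvwv   [S ::= v S v]
vwvwvvSvvwvwv => vwvwvvsSsvvwvwv   [S ::= s S s]
vwvwvvsSsvvwvwv => vwvwvvssSssvvwvwv   [S ::= s S s]
vwvwvvssSssvvwvwv => vwvwvvsssSsssvvwvwv   [S ::= s S s]
vwvwvvsssSsssvvwvwv => vwvwvvssssssvvwvwv   [S ::= ε]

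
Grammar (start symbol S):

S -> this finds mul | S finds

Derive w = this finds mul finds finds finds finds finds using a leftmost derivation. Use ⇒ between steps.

S ⇒ S finds ⇒ S finds finds ⇒ S finds finds finds ⇒ S finds finds finds finds ⇒ S finds finds finds finds finds ⇒ this finds mul finds finds finds finds finds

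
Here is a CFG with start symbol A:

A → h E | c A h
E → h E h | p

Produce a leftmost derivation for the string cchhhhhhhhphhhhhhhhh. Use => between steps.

A => cAh   [A → c A h]
cAh => ccAhh   [A → c A h]
ccAhh => cchEhh   [A → h E]
cchEhh => cchhEhhh   [E → h E h]
cchhEhhh => cchhhEhhhh   [E → h E h]
cchhhEhhhh => cchhhhEhhhhh   [E → h E h]
cchhhhEhhhhh => cchhhhhEhhhhhh   [E → h E h]
cchhhhhEhhhhhh => cchhhhhhEhhhhhhh   [E → h E h]
cchhhhhhEhhhhhhh => cchhhhhhhEhhhhhhhh   [E → h E h]
cchhhhhhhEhhhhhhhh => cchhhhhhhhEhhhhhhhhh   [E → h E h]
cchhhhhhhhEhhhhhhhhh => cchhhhhhhhphhhhhhhhh   [E → p]

A => cAh => ccAhh => cchEhh => cchhEhhh => cchhhEhhhh => cchhhhEhhhhh => cchhhhhEhhhhhh => cchhhhhhEhhhhhhh => cchhhhhhhEhhhhhhhh => cchhhhhhhhEhhhhhhhhh => cchhhhhhhhphhhhhhhhh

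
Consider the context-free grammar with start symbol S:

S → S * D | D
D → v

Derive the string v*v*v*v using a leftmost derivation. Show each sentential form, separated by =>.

S => S*D => S*D*D => S*D*D*D => D*D*D*D => v*D*D*D => v*v*D*D => v*v*v*D => v*v*v*v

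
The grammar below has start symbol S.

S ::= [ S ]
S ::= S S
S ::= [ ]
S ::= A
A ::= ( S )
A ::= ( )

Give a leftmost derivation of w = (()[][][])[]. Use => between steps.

S => SS => AS => (S)S => (SS)S => (SSS)S => (SSSS)S => (ASSS)S => (()SSS)S => (()[]SS)S => (()[][]S)S => (()[][][])S => (()[][][])[]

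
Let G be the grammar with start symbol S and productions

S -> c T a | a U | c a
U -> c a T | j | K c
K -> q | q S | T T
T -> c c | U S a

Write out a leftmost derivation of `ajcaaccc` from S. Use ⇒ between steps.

S ⇒ aU ⇒ aKc ⇒ aTTc ⇒ aUSaTc ⇒ ajSaTc ⇒ ajcaaTc ⇒ ajcaaccc

S ⇒ aU   [S -> a U]
aU ⇒ aKc   [U -> K c]
aKc ⇒ aTTc   [K -> T T]
aTTc ⇒ aUSaTc   [T -> U S a]
aUSaTc ⇒ ajSaTc   [U -> j]
ajSaTc ⇒ ajcaaTc   [S -> c a]
ajcaaTc ⇒ ajcaaccc   [T -> c c]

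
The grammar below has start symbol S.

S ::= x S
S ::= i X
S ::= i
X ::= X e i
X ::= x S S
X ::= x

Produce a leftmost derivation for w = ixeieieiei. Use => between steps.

S => iX   [S ::= i X]
iX => iXei   [X ::= X e i]
iXei => iXeiei   [X ::= X e i]
iXeiei => iXeieiei   [X ::= X e i]
iXeieiei => iXeieieiei   [X ::= X e i]
iXeieieiei => ixeieieiei   [X ::= x]

S=>iX=>iXei=>iXeiei=>iXeieiei=>iXeieieiei=>ixeieieiei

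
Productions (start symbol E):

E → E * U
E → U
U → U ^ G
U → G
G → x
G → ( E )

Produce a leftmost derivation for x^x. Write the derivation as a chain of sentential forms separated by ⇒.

E ⇒ U   [E → U]
U ⇒ U^G   [U → U ^ G]
U^G ⇒ G^G   [U → G]
G^G ⇒ x^G   [G → x]
x^G ⇒ x^x   [G → x]

E⇒U⇒U^G⇒G^G⇒x^G⇒x^x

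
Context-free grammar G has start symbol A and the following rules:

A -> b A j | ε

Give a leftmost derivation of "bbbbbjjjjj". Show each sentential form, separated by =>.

A=>bAj=>bbAjj=>bbbAjjj=>bbbbAjjjj=>bbbbbAjjjjj=>bbbbbjjjjj

A => bAj   [A -> b A j]
bAj => bbAjj   [A -> b A j]
bbAjj => bbbAjjj   [A -> b A j]
bbbAjjj => bbbbAjjjj   [A -> b A j]
bbbbAjjjj => bbbbbAjjjjj   [A -> b A j]
bbbbbAjjjjj => bbbbbjjjjj   [A -> ε]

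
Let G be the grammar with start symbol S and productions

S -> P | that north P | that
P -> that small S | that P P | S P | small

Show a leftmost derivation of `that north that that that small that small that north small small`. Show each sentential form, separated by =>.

S => that north P => that north S P => that north that P => that north that that P P => that north that that that P P P => that north that that that small P P => that north that that that small that small S P => that north that that that small that small that north P P => that north that that that small that small that north small P => that north that that that small that small that north small small

S => that north P   [S -> that north P]
that north P => that north S P   [P -> S P]
that north S P => that north that P   [S -> that]
that north that P => that north that that P P   [P -> that P P]
that north that that P P => that north that that that P P P   [P -> that P P]
that north that that that P P P => that north that that that small P P   [P -> small]
that north that that that small P P => that north that that that small that small S P   [P -> that small S]
that north that that that small that small S P => that north that that that small that small that north P P   [S -> that north P]
that north that that that small that small that north P P => that north that that that small that small that north small P   [P -> small]
that north that that that small that small that north small P => that north that that that small that small that north small small   [P -> small]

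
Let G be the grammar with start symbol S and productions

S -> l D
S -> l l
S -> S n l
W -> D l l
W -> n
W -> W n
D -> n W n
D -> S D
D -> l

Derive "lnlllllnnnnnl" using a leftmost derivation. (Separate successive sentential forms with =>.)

S => Snl => lDnl => lnWnnl => lnWnnnl => lnWnnnnl => lnWnnnnnl => lnDllnnnnnl => lnSDllnnnnnl => lnllDllnnnnnl => lnlllllnnnnnl

S => Snl   [S -> S n l]
Snl => lDnl   [S -> l D]
lDnl => lnWnnl   [D -> n W n]
lnWnnl => lnWnnnl   [W -> W n]
lnWnnnl => lnWnnnnl   [W -> W n]
lnWnnnnl => lnWnnnnnl   [W -> W n]
lnWnnnnnl => lnDllnnnnnl   [W -> D l l]
lnDllnnnnnl => lnSDllnnnnnl   [D -> S D]
lnSDllnnnnnl => lnllDllnnnnnl   [S -> l l]
lnllDllnnnnnl => lnlllllnnnnnl   [D -> l]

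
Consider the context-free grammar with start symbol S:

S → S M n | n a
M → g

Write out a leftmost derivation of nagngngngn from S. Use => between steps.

S=>SMn=>SMnMn=>SMnMnMn=>SMnMnMnMn=>naMnMnMnMn=>nagnMnMnMn=>nagngnMnMn=>nagngngnMn=>nagngngngn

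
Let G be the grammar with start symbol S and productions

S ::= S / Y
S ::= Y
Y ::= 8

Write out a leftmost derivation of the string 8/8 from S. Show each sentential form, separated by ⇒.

S⇒S/Y⇒Y/Y⇒8/Y⇒8/8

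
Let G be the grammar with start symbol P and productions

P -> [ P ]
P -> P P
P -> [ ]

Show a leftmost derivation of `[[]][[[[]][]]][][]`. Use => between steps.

P => PP   [P -> P P]
PP => PPP   [P -> P P]
PPP => PPPP   [P -> P P]
PPPP => [P]PPP   [P -> [ P ]]
[P]PPP => [[]]PPP   [P -> [ ]]
[[]]PPP => [[]][P]PP   [P -> [ P ]]
[[]][P]PP => [[]][[P]]PP   [P -> [ P ]]
[[]][[P]]PP => [[]][[PP]]PP   [P -> P P]
[[]][[PP]]PP => [[]][[[P]P]]PP   [P -> [ P ]]
[[]][[[P]P]]PP => [[]][[[[]]P]]PP   [P -> [ ]]
[[]][[[[]]P]]PP => [[]][[[[]][]]]PP   [P -> [ ]]
[[]][[[[]][]]]PP => [[]][[[[]][]]][]P   [P -> [ ]]
[[]][[[[]][]]][]P => [[]][[[[]][]]][][]   [P -> [ ]]

P=>PP=>PPP=>PPPP=>[P]PPP=>[[]]PPP=>[[]][P]PP=>[[]][[P]]PP=>[[]][[PP]]PP=>[[]][[[P]P]]PP=>[[]][[[[]]P]]PP=>[[]][[[[]][]]]PP=>[[]][[[[]][]]][]P=>[[]][[[[]][]]][][]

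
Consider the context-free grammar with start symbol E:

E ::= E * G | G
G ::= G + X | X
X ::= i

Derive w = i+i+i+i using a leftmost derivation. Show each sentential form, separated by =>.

E => G   [E ::= G]
G => G+X   [G ::= G + X]
G+X => G+X+X   [G ::= G + X]
G+X+X => G+X+X+X   [G ::= G + X]
G+X+X+X => X+X+X+X   [G ::= X]
X+X+X+X => i+X+X+X   [X ::= i]
i+X+X+X => i+i+X+X   [X ::= i]
i+i+X+X => i+i+i+X   [X ::= i]
i+i+i+X => i+i+i+i   [X ::= i]

E => G => G+X => G+X+X => G+X+X+X => X+X+X+X => i+X+X+X => i+i+X+X => i+i+i+X => i+i+i+i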